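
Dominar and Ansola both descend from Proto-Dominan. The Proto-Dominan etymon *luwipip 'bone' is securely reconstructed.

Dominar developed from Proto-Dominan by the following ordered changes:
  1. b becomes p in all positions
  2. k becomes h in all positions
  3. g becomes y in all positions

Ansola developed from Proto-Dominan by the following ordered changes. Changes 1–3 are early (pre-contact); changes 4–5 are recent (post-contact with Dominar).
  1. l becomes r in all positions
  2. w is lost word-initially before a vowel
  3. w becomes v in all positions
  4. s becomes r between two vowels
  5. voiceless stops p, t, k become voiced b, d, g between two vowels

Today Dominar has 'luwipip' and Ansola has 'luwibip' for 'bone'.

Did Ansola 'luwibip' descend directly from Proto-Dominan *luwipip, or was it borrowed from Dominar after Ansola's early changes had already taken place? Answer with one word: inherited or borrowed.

If inherited, *luwipip would pass through all of Ansola's changes:
Ansola: start from *luwipip.
  rule 1 (unconditioned shift): luwipip → ruwipip
  rule 2: no change — ruwipip
  rule 3 (unconditioned shift): ruwipip → ruvipip
  rule 4: no change — ruvipip
  rule 5 (intervocalic voicing): ruvipip → ruvibip
  ⇒ Ansola ruvibip
If borrowed from Dominar 'luwipip' after the early changes, it would undergo only the recent ones:
  rule 4 (rhotacism): no change (luwipip)
  rule 5 (intervocalic voicing): luwipip → luwibip
  ⇒ as a loan: luwibip
Ansola 'luwibip' matches the loan outcome 'luwibip', not the inherited 'ruvibip' — it skipped the early Ansola changes, so it was borrowed from Dominar.

borrowed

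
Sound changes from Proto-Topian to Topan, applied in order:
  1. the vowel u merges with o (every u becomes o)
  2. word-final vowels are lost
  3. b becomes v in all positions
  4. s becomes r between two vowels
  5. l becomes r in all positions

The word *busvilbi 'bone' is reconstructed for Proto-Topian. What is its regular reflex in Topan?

Topan: *busvilbi
  busvilbi → bosvilbi   [vowel merger]
  bosvilbi → bosvilb   [apocope]
  bosvilb → vosvilv   [unconditioned shift]
  vosvilv (rule 4 does not apply)
  vosvilv → vosvirv   [unconditioned shift]
  giving Topan vosvirv.

vosvirv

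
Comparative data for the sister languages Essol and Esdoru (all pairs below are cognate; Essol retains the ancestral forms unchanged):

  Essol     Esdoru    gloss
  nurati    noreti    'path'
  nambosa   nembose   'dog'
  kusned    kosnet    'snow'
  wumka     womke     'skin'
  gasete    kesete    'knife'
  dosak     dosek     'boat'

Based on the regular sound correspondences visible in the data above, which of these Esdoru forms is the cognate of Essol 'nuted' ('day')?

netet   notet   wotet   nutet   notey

notet

kusned ~ kosnet — Essol u corresponds to Esdoru o after a consonant, before a consonant other than r, m, n, p, b, f, v.
kusned ~ kosnet — Essol d corresponds to Esdoru t word-finally.
Applying these to Essol 'nuted':
  nuted → noted   (u→o after a consonant, before a consonant other than r, m, n, p, b, f, v)
  noted → notet   (d→t word-finally)
So the Esdoru cognate is 'notet'.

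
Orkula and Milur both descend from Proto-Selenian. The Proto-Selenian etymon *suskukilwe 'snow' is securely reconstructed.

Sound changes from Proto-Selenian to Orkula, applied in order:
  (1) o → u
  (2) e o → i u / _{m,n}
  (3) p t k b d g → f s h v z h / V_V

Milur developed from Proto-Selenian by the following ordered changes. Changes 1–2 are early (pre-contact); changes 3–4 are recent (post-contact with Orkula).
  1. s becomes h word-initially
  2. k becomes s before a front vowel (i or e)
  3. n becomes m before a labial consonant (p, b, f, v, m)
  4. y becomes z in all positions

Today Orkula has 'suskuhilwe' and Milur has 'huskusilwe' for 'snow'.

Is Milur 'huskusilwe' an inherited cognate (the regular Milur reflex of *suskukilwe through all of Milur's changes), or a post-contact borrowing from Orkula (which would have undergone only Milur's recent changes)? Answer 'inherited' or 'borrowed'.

If inherited, *suskukilwe would pass through all of Milur's changes:
Milur: *suskukilwe > huskukilwe > huskusilwe  (by debuccalisation, palatalisation)
If borrowed from Orkula 'suskuhilwe' after the early changes, it would undergo only the recent ones:
  rule 3 (nasal place assimilation): no change (suskuhilwe)
  rule 4 (unconditioned shift): no change (suskuhilwe)
  ⇒ as a loan: suskuhilwe
Milur 'huskusilwe' matches the inherited outcome exactly, so it is an inherited cognate, not a loan.

inherited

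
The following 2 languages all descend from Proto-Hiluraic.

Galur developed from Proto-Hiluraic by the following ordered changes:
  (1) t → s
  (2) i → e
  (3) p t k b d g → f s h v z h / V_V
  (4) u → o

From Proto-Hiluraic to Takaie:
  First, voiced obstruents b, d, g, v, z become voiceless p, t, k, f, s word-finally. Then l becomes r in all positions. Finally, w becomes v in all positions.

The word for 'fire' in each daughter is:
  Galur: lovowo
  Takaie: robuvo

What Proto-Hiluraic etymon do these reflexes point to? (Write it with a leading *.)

Position 1: Galur has l, Takaie has r. Galur preserves l here (none of its changes turn any other segment into l), so the proto-segment is *l.
Position 4: Galur has o, Takaie has u. Takaie preserves u here (none of its changes turn any other segment into u), so the proto-segment is *u.
Continuing position by position gives *lobuwo; check it forward:
Galur: start from *lobuwo.
  rule 1: no change — lobuwo
  rule 2: no change — lobuwo
  rule 3 (intervocalic lenition): lobuwo → lovuwo
  rule 4 (vowel merger): lovuwo → lovowo
  ⇒ Galur lovowo
Takaie: *lobuwo > robuwo > robuvo  (by unconditioned shift, unconditioned shift)
Only *lobuwo yields all of Galur lovowo, Takaie robuvo.

*lobuwo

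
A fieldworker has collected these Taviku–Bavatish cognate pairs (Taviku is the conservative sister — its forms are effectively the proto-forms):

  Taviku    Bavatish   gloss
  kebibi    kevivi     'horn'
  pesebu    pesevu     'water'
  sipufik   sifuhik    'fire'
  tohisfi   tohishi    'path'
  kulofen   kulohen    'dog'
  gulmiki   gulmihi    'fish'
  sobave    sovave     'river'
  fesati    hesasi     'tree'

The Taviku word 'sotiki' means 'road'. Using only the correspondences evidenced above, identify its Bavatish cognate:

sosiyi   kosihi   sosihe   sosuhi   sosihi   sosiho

fesati ~ hesasi — Taviku t corresponds to Bavatish s between vowels (before a front vowel).
gulmiki ~ gulmihi — Taviku k corresponds to Bavatish h between vowels (before a front vowel).
Applying these to Taviku 'sotiki':
  sotiki → sosiki   (t→s between vowels (before a front vowel))
  sosiki → sosihi   (k→h between vowels (before a front vowel))
So the Bavatish cognate is 'sosihi'.

sosihi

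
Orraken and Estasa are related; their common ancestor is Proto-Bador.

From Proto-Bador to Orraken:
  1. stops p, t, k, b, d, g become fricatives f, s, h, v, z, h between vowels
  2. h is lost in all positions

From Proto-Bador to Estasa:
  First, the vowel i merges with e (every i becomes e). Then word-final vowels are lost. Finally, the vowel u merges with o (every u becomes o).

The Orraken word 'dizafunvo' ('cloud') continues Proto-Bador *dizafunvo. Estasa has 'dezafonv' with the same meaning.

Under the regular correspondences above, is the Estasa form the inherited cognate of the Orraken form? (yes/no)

Derive the expected Estasa reflex of *dizafunvo:
Estasa: start from *dizafunvo.
  rule 1 (vowel merger): dizafunvo → dezafunvo
  rule 2 (apocope): dezafunvo → dezafunv
  rule 3 (vowel merger): dezafunv → dezafonv
  ⇒ Estasa dezafonv
Estasa 'dezafonv' matches the regular reflex exactly, so the pair is cognate.

yes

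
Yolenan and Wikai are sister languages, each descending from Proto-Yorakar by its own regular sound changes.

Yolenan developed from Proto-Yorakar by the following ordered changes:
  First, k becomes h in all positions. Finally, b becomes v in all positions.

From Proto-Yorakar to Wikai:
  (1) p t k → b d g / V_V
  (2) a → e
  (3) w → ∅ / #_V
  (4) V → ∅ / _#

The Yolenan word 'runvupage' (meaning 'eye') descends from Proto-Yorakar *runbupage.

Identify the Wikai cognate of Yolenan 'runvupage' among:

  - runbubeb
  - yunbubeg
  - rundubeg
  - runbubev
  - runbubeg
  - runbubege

Wikai: start from *runbupage.
  rule 1 (intervocalic voicing): runbupage → runbubage
  rule 2 (vowel merger): runbubage → runbubege
  rule 3: no change — runbubege
  rule 4 (apocope): runbubege → runbubeg
  ⇒ Wikai runbubeg
The other candidates each miss or misapply at least one Wikai change.

runbubeg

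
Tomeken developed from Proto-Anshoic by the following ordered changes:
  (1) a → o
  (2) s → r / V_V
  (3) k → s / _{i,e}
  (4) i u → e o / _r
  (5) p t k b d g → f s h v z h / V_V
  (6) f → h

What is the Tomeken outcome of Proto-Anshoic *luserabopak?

lorerovohok

Tomeken: *luserabopak > luserobopok > lurerobopok > lorerobopok > lorerovofok > lorerovohok  (by vowel merger, rhotacism, pre-rhotic lowering, intervocalic lenition, unconditioned shift)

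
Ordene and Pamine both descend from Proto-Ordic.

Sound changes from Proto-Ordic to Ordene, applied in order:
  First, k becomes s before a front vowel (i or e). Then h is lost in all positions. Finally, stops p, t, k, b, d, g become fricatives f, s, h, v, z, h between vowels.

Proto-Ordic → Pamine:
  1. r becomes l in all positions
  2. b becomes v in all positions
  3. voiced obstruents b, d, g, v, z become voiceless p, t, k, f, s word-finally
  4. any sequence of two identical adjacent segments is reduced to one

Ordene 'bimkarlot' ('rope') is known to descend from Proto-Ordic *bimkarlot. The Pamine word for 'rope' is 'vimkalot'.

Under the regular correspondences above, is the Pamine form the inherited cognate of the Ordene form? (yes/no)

yes

Derive the expected Pamine reflex of *bimkarlot:
Pamine: *bimkarlot > bimkallot > vimkallot > vimkalot  (by unconditioned shift, unconditioned shift, degemination)
Pamine 'vimkalot' matches the regular reflex exactly, so the pair is cognate.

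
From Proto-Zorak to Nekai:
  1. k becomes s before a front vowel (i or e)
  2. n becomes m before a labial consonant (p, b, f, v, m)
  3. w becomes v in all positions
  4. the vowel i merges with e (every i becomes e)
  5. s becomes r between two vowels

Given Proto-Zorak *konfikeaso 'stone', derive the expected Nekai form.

Nekai: *konfikeaso > konfiseaso > komfiseaso > komfeseaso > komferearo  (by palatalisation, nasal place assimilation, vowel merger, rhotacism)

komferearo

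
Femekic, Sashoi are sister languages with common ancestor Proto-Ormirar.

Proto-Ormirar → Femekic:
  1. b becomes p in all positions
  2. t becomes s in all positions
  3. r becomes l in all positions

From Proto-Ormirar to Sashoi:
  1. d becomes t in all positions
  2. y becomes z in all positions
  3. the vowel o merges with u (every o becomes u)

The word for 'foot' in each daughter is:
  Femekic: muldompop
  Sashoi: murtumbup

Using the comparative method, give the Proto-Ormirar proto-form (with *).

*murdombop

Position 5: Femekic has o, Sashoi has u. Femekic preserves o here (none of its changes turn any other segment into o), so the proto-segment is *o.
Position 4: Femekic has d, Sashoi has t. Femekic preserves d here (none of its changes turn any other segment into d), so the proto-segment is *d.
Continuing position by position gives *murdombop; check it forward:
Femekic: *murdombop > murdompop > muldompop  (by unconditioned shift, unconditioned shift)
Sashoi: start from *murdombop.
  rule 1 (unconditioned shift): murdombop → murtombop
  rule 2: no change — murtombop
  rule 3 (vowel merger): murtombop → murtumbup
  ⇒ Sashoi murtumbup
*murdombop is the unique common source.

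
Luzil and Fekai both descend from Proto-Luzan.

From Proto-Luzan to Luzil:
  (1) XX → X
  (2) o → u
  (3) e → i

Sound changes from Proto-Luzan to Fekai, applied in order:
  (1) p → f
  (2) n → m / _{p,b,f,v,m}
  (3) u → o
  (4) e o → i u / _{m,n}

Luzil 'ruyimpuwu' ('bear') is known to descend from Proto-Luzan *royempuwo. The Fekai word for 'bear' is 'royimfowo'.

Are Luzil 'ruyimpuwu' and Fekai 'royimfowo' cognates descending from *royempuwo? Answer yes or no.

yes

Derive the expected Fekai reflex of *royempuwo:
Fekai: *royempuwo > royemfuwo > royemfowo > royimfowo  (by unconditioned shift, vowel merger, pre-nasal raising)
Fekai 'royimfowo' matches the regular reflex exactly, so the pair is cognate.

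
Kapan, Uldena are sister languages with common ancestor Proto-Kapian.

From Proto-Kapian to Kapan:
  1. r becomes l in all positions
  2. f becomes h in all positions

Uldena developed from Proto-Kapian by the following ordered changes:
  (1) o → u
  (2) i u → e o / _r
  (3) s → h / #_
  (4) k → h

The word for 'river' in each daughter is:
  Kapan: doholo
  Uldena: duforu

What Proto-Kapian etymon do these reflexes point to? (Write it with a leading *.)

*doforo

Position 5: Kapan has l, Uldena has r. Uldena preserves r here (none of its changes turn any other segment into r), so the proto-segment is *r.
Position 3: Kapan has h, Uldena has f. Uldena preserves f here (none of its changes turn any other segment into f), so the proto-segment is *f.
Position 2: Kapan has o, Uldena has u. Kapan preserves o here (none of its changes turn any other segment into o), so the proto-segment is *o.
Verify the candidate proto-form against each daughter:
Kapan: start from *doforo.
  rule 1 (unconditioned shift): doforo → dofolo
  rule 2 (unconditioned shift): dofolo → doholo
  ⇒ Kapan doholo
Uldena: start from *doforo.
  rule 1 (vowel merger): doforo → dufuru
  rule 2 (pre-rhotic lowering): dufuru → duforu
  rule 3: no change — duforu
  rule 4: no change — duforu
  ⇒ Uldena duforu
No other proto-form is consistent with every reflex, so the reconstruction is *doforo.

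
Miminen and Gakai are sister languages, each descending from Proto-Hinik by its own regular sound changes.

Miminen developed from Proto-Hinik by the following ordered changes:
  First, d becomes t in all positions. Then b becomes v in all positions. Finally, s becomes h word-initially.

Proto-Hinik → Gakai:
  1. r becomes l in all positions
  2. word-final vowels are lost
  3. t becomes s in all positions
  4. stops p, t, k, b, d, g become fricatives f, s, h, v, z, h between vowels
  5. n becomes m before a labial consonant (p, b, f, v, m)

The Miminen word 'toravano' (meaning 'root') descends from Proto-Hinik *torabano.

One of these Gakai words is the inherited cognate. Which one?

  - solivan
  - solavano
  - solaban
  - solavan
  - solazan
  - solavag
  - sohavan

Gakai: start from *torabano.
  rule 1 (unconditioned shift): torabano → tolabano
  rule 2 (apocope): tolabano → tolaban
  rule 3 (unconditioned shift): tolaban → solaban
  rule 4 (intervocalic lenition): solaban → solavan
  rule 5: no change — solavan
  ⇒ Gakai solavan
Only 'solavan' matches the regular Gakai development of *torabano.

solavan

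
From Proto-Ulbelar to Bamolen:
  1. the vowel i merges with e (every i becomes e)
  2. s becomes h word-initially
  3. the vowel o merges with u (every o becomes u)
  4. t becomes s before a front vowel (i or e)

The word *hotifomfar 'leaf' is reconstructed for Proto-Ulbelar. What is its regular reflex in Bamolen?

Bamolen: start from *hotifomfar.
  rule 1 (vowel merger): hotifomfar → hotefomfar
  rule 2: no change — hotefomfar
  rule 3 (vowel merger): hotefomfar → hutefumfar
  rule 4 (palatalisation): hutefumfar → husefumfar
  ⇒ Bamolen husefumfar

husefumfar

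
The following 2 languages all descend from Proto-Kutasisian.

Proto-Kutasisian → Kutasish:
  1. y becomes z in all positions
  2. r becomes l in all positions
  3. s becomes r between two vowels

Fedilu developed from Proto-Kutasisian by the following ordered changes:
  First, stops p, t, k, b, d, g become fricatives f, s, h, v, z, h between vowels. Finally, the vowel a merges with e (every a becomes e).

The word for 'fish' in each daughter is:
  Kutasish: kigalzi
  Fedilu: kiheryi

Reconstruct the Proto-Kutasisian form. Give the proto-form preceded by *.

*kigaryi

Position 6: Kutasish has z, Fedilu has y. Fedilu preserves y here (none of its changes turn any other segment into y), so the proto-segment is *y.
Position 4: Kutasish has a, Fedilu has e. Kutasish preserves a here (none of its changes turn any other segment into a), so the proto-segment is *a.
Continuing position by position gives *kigaryi; check it forward:
Kutasish: *kigaryi > kigarzi > kigalzi  (by unconditioned shift, unconditioned shift)
Fedilu: *kigaryi
  kigaryi → kiharyi   [intervocalic lenition]
  kiharyi → kiheryi   [vowel merger]
  giving Fedilu kiheryi.
*kigaryi is the unique common source.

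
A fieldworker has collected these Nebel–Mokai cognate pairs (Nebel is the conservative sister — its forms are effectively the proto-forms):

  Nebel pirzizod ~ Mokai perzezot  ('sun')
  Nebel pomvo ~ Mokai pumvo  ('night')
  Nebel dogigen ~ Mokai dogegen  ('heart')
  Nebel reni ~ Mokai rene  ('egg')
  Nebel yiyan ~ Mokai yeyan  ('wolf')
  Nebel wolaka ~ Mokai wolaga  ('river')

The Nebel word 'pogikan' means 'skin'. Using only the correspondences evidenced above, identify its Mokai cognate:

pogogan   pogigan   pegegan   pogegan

pirzizod ~ perzezot, dogigen ~ dogegen — Nebel i corresponds to Mokai e after a consonant, before a consonant other than r, m, n, p, b, f, v.
wolaka ~ wolaga — Nebel k corresponds to Mokai g between vowels (before a back vowel).
Applying these to Nebel 'pogikan':
  pogikan → pogekan   (i→e after a consonant, before a consonant other than r, m, n, p, b, f, v)
  pogekan → pogegan   (k→g between vowels (before a back vowel))
So the Mokai cognate is 'pogegan'.

pogegan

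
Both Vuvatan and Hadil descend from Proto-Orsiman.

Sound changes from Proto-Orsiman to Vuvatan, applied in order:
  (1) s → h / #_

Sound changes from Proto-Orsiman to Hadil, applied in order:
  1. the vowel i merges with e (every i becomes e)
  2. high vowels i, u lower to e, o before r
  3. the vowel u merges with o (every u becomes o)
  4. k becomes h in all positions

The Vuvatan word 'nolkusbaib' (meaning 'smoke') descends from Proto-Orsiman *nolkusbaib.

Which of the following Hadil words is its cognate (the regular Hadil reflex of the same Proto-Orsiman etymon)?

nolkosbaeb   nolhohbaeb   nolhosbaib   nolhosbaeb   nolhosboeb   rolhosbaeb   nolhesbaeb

nolhosbaeb

Hadil: *nolkusbaib > nolkusbaeb > nolkosbaeb > nolhosbaeb  (by vowel merger, vowel merger, unconditioned shift)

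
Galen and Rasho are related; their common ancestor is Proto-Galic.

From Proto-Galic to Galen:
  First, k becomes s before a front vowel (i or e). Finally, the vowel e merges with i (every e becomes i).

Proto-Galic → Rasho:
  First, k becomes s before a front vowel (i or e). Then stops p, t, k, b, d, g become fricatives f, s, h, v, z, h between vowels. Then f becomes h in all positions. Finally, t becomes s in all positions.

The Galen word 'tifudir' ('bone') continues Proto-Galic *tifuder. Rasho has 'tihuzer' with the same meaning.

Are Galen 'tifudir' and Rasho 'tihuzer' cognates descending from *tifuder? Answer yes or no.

Derive the expected Rasho reflex of *tifuder:
Rasho: *tifuder > tifuzer > tihuzer > sihuzer  (by intervocalic lenition, unconditioned shift, unconditioned shift)
The regular Rasho reflex would be 'sihuzer', but the attested form is 'tihuzer'. The correspondence is irregular, so they are not cognates (the Rasho form has a different source).

no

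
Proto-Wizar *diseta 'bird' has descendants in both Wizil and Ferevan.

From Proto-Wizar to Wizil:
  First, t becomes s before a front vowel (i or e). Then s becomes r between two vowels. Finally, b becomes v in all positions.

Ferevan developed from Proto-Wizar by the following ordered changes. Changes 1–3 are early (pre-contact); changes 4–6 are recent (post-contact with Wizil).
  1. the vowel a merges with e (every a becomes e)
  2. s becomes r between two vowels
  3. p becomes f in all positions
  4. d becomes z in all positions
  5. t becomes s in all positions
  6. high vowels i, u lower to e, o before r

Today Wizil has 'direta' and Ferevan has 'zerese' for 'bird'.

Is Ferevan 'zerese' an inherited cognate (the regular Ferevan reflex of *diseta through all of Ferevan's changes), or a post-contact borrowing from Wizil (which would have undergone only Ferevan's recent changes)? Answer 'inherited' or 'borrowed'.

If inherited, *diseta would pass through all of Ferevan's changes:
Ferevan: *diseta > disete > direte > zirete > zirese > zerese  (by vowel merger, rhotacism, unconditioned shift, unconditioned shift, pre-rhotic lowering)
If borrowed from Wizil 'direta' after the early changes, it would undergo only the recent ones:
  rule 4 (unconditioned shift): direta → zireta
  rule 5 (unconditioned shift): zireta → ziresa
  rule 6 (pre-rhotic lowering): ziresa → zeresa
  ⇒ as a loan: zeresa
Ferevan 'zerese' matches the inherited outcome exactly, so it is an inherited cognate, not a loan.

inherited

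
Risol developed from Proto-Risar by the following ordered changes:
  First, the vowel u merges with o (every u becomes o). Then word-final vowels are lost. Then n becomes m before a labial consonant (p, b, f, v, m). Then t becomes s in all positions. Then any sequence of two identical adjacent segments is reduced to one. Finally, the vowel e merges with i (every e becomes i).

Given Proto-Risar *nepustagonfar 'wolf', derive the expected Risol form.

niposagomfar

Risol: start from *nepustagonfar.
  rule 1 (vowel merger): nepustagonfar → nepostagonfar
  rule 2: no change — nepostagonfar
  rule 3 (nasal place assimilation): nepostagonfar → nepostagomfar
  rule 4 (unconditioned shift): nepostagomfar → nepossagomfar
  rule 5 (degemination): nepossagomfar → neposagomfar
  rule 6 (vowel merger): neposagomfar → niposagomfar
  ⇒ Risol niposagomfar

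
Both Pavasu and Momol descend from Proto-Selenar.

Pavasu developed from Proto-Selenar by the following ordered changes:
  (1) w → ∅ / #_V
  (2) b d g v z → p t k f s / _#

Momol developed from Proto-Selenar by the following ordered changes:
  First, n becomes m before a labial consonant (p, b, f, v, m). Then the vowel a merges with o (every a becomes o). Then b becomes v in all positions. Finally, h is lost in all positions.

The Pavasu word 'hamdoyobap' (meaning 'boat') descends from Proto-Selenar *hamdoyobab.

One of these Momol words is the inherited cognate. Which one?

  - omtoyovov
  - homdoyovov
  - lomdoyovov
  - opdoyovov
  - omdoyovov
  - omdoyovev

Momol: *hamdoyobab > homdoyobob > homdoyovov > omdoyovov  (by vowel merger, unconditioned shift, h-loss)
Only 'omdoyovov' matches the regular Momol development of *hamdoyobab.

omdoyovov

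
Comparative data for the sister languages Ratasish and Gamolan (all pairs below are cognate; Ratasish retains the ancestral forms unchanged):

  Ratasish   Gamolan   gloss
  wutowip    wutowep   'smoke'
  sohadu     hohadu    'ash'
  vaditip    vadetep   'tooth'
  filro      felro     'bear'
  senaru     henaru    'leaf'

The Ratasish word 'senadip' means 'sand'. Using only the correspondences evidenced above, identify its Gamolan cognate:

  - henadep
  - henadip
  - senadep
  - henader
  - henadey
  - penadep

senaru ~ henaru — Ratasish s corresponds to Gamolan h word-initially before a front vowel.
wutowip ~ wutowep, vaditip ~ vadetep — Ratasish i corresponds to Gamolan e after a consonant, before a labial obstruent.
Applying these to Ratasish 'senadip':
  senadip → henadip   (s→h word-initially before a front vowel)
  henadip → henadep   (i→e after a consonant, before a labial obstruent)
So the Gamolan cognate is 'henadep'.

henadep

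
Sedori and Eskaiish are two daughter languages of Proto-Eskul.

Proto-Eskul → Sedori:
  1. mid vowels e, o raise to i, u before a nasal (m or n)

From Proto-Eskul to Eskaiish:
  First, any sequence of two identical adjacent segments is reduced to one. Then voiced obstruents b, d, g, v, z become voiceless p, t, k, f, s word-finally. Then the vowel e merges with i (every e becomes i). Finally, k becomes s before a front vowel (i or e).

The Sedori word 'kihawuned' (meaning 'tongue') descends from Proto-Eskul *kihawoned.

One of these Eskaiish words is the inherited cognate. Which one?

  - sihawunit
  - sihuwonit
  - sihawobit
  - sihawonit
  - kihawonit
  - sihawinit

Eskaiish: *kihawoned > kihawonet > kihawonit > sihawonit  (by final devoicing, vowel merger, palatalisation)
Only 'sihawonit' matches the regular Eskaiish development of *kihawoned.

sihawonit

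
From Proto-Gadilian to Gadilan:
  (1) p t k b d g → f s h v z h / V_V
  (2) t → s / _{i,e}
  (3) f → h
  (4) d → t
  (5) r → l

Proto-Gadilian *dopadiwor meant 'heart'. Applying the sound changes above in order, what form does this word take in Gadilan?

tohaziwol

Gadilan: *dopadiwor > dofaziwor > dohaziwor > tohaziwor > tohaziwol  (by intervocalic lenition, unconditioned shift, unconditioned shift, unconditioned shift)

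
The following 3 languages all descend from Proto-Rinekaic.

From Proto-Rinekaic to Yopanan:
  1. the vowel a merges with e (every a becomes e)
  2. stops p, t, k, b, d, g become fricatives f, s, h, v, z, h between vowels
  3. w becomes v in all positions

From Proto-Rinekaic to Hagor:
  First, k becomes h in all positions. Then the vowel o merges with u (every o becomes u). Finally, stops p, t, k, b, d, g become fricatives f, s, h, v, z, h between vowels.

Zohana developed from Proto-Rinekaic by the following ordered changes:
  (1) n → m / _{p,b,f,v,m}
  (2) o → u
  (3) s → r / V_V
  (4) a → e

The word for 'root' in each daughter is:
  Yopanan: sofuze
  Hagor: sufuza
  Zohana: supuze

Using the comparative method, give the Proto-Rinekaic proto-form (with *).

*sopuza

Position 3: Yopanan has f, Hagor has f, Zohana has p. Zohana preserves p here (none of its changes turn any other segment into p), so the proto-segment is *p.
Position 2: Yopanan has o, Hagor has u, Zohana has u. Yopanan preserves o here (none of its changes turn any other segment into o), so the proto-segment is *o.
Verify the candidate proto-form against each daughter:
Yopanan: *sopuza
  sopuza → sopuze   [vowel merger]
  sopuze → sofuze   [intervocalic lenition]
  sofuze (rule 3 does not apply)
  giving Yopanan sofuze.
Hagor: start from *sopuza.
  rule 1: no change — sopuza
  rule 2 (vowel merger): sopuza → supuza
  rule 3 (intervocalic lenition): supuza → sufuza
  ⇒ Hagor sufuza
Zohana: *sopuza
  sopuza (rule 1 does not apply)
  sopuza → supuza   [vowel merger]
  supuza (rule 3 does not apply)
  supuza → supuze   [vowel merger]
  giving Zohana supuze.
No other proto-form is consistent with every reflex, so the reconstruction is *sopuza.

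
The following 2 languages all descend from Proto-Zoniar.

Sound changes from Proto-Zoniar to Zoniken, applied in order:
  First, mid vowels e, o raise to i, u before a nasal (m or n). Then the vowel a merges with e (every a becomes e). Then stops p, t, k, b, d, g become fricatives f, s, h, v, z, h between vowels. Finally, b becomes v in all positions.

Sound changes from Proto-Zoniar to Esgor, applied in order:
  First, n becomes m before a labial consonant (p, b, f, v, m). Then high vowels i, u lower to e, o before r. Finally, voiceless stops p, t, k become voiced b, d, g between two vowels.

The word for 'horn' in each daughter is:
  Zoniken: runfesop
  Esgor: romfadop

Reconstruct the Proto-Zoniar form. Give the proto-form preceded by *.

Position 3: Zoniken has n, Esgor has m. Zoniken preserves n here (none of its changes turn any other segment into n), so the proto-segment is *n.
Position 5: Zoniken has e, Esgor has a. Esgor preserves a here (none of its changes turn any other segment into a), so the proto-segment is *a.
Position 2: Zoniken has u, Esgor has o. Taking the neighbouring segments as reconstructed: Zoniken u could go back to *o or *u; Esgor o can only go back to *o — the one source consistent with every daughter is *o.
Continuing position by position gives *ronfatop; check it forward:
Zoniken: start from *ronfatop.
  rule 1 (pre-nasal raising): ronfatop → runfatop
  rule 2 (vowel merger): runfatop → runfetop
  rule 3 (intervocalic lenition): runfetop → runfesop
  rule 4: no change — runfesop
  ⇒ Zoniken runfesop
Esgor: *ronfatop > romfatop > romfadop  (by nasal place assimilation, intervocalic voicing)
Only *ronfatop yields all of Zoniken runfesop, Esgor romfadop.

*ronfatop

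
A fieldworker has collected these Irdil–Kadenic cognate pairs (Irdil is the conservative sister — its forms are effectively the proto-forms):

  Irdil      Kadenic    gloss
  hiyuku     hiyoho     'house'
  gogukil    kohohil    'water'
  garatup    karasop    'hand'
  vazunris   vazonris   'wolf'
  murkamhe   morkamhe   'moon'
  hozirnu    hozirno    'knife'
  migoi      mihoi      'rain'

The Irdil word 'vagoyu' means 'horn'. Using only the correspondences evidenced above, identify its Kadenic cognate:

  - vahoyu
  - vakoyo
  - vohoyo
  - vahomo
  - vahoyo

migoi ~ mihoi — Irdil g corresponds to Kadenic h between vowels (before a back vowel).
hiyuku ~ hiyoho, hozirnu ~ hozirno — Irdil u corresponds to Kadenic o word-finally.
Applying these to Irdil 'vagoyu':
  vagoyu → vahoyu   (g→h between vowels (before a back vowel))
  vahoyu → vahoyo   (u→o word-finally)
So the Kadenic cognate is 'vahoyo'.

vahoyo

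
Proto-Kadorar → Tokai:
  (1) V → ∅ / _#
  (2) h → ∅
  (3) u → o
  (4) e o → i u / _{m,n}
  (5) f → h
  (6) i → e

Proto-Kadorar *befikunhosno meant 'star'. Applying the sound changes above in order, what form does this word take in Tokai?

behekunosn

Tokai: *befikunhosno > befikunhosn > befikunosn > befikonosn > befikunosn > behikunosn > behekunosn  (by apocope, h-loss, vowel merger, pre-nasal raising, unconditioned shift, vowel merger)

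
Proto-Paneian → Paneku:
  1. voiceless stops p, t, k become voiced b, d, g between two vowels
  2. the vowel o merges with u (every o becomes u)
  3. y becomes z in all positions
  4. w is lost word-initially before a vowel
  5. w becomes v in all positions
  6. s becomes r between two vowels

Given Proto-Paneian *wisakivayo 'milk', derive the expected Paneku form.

Paneku: start from *wisakivayo.
  rule 1 (intervocalic voicing): wisakivayo → wisagivayo
  rule 2 (vowel merger): wisagivayo → wisagivayu
  rule 3 (unconditioned shift): wisagivayu → wisagivazu
  rule 4 (glide loss): wisagivazu → isagivazu
  rule 5: no change — isagivazu
  rule 6 (rhotacism): isagivazu → iragivazu
  ⇒ Paneku iragivazu

iragivazu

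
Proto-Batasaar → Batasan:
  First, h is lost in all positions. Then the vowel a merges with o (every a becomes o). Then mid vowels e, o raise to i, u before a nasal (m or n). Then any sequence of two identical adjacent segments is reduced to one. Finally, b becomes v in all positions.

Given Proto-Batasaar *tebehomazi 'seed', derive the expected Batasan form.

Batasan: *tebehomazi
  tebehomazi → tebeomazi   [h-loss]
  tebeomazi → tebeomozi   [vowel merger]
  tebeomozi → tebeumozi   [pre-nasal raising]
  tebeumozi (rule 4 does not apply)
  tebeumozi → teveumozi   [unconditioned shift]
  giving Batasan teveumozi.

teveumozi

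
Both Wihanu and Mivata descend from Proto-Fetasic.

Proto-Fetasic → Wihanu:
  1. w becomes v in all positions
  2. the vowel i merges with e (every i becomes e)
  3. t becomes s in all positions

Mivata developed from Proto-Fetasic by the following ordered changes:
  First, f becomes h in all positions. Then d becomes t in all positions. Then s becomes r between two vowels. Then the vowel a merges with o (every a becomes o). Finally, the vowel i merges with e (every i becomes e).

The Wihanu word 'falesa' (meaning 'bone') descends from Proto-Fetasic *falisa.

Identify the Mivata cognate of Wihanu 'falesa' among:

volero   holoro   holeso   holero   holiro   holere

Mivata: *falisa > halisa > halira > holiro > holero  (by unconditioned shift, rhotacism, vowel merger, vowel merger)

holero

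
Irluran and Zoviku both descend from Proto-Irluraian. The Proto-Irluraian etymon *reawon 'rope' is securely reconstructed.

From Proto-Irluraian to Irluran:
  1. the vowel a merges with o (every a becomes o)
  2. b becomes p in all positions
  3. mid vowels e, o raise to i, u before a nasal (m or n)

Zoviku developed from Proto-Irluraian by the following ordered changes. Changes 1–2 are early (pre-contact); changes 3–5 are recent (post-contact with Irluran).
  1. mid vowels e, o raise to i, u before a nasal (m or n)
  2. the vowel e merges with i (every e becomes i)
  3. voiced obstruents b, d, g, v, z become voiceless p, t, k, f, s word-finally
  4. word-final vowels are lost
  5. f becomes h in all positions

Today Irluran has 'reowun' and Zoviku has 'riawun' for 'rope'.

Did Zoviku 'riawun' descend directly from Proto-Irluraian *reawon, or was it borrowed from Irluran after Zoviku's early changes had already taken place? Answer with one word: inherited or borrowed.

inherited

If inherited, *reawon would pass through all of Zoviku's changes:
Zoviku: start from *reawon.
  rule 1 (pre-nasal raising): reawon → reawun
  rule 2 (vowel merger): reawun → riawun
  rule 3: no change — riawun
  rule 4: no change — riawun
  rule 5: no change — riawun
  ⇒ Zoviku riawun
If borrowed from Irluran 'reowun' after the early changes, it would undergo only the recent ones:
  rule 3 (final devoicing): no change (reowun)
  rule 4 (apocope): no change (reowun)
  rule 5 (unconditioned shift): no change (reowun)
  ⇒ as a loan: reowun
Zoviku 'riawun' matches the inherited outcome exactly, so it is an inherited cognate, not a loan.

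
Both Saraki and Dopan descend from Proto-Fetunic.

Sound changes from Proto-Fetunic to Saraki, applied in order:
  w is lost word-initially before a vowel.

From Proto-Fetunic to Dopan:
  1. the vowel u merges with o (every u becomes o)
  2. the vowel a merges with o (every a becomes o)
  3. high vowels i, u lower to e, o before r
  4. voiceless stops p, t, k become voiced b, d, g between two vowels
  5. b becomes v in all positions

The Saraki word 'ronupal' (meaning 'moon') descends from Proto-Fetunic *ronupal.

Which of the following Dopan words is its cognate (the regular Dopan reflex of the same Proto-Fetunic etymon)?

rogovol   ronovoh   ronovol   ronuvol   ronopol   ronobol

ronovol

Dopan: *ronupal > ronopal > ronopol > ronobol > ronovol  (by vowel merger, vowel merger, intervocalic voicing, unconditioned shift)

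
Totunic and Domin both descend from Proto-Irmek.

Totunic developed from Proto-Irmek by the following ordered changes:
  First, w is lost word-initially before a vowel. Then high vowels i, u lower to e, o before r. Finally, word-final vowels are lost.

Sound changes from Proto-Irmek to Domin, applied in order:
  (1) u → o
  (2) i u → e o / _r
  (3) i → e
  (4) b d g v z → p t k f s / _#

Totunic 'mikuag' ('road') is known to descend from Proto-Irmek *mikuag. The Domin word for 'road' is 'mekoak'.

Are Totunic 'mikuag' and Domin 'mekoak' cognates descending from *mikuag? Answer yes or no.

Derive the expected Domin reflex of *mikuag:
Domin: *mikuag
  mikuag → mikoag   [vowel merger]
  mikoag (rule 2 does not apply)
  mikoag → mekoag   [vowel merger]
  mekoag → mekoak   [final devoicing]
  giving Domin mekoak.
Domin 'mekoak' matches the regular reflex exactly, so the pair is cognate.

yes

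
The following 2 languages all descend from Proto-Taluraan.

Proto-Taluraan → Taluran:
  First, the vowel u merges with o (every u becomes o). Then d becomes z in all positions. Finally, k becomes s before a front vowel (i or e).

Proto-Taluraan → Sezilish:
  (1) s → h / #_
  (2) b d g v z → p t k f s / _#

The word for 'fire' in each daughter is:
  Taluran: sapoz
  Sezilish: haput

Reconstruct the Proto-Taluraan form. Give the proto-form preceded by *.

Position 1: Taluran has s, Sezilish has h. Taking the neighbouring segments as reconstructed: Taluran s can only go back to *s; Sezilish h could go back to *s or *h — the one source consistent with every daughter is *s.
Position 4: Taluran has o, Sezilish has u. Sezilish preserves u here (none of its changes turn any other segment into u), so the proto-segment is *u.
This points to *sapud. Verify forward in each daughter:
Taluran: *sapud > sapod > sapoz  (by vowel merger, unconditioned shift)
Sezilish: *sapud > hapud > haput  (by debuccalisation, final devoicing)
No other proto-form is consistent with every reflex, so the reconstruction is *sapud.

*sapud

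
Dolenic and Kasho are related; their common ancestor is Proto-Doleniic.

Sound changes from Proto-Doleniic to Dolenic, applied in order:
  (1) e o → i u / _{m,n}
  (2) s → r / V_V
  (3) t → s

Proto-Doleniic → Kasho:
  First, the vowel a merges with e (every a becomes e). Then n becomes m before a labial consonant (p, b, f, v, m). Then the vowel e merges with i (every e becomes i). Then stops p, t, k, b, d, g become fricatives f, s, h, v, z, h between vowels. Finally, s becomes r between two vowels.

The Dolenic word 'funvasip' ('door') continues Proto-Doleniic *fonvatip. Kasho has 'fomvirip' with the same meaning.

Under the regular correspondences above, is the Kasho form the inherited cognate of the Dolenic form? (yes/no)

Derive the expected Kasho reflex of *fonvatip:
Kasho: *fonvatip > fonvetip > fomvetip > fomvitip > fomvisip > fomvirip  (by vowel merger, nasal place assimilation, vowel merger, intervocalic lenition, rhotacism)
Kasho 'fomvirip' matches the regular reflex exactly, so the pair is cognate.

yes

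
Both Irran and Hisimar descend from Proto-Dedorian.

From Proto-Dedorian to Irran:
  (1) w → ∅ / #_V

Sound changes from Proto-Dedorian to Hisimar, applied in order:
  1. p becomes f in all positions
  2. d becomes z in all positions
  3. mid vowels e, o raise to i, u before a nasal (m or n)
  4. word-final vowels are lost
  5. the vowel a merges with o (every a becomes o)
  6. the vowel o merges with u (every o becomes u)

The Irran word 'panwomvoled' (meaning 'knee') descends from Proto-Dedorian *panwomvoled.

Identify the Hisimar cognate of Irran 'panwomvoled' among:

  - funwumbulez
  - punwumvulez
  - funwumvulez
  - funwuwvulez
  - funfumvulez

Hisimar: *panwomvoled
  panwomvoled → fanwomvoled   [unconditioned shift]
  fanwomvoled → fanwomvolez   [unconditioned shift]
  fanwomvolez → fanwumvolez   [pre-nasal raising]
  fanwumvolez (rule 4 does not apply)
  fanwumvolez → fonwumvolez   [vowel merger]
  fonwumvolez → funwumvulez   [vowel merger]
  giving Hisimar funwumvulez.
Only 'funwumvulez' matches the regular Hisimar development of *panwomvoled.

funwumvulez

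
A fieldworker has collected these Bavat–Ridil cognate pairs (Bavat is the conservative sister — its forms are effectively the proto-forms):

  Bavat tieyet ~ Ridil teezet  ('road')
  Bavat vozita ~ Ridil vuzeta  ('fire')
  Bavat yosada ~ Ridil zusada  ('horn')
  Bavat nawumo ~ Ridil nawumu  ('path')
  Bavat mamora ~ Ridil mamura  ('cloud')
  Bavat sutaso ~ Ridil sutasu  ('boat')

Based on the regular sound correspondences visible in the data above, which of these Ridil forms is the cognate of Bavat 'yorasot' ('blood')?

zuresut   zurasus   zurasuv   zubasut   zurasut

zurasut

yosada ~ zusada — Bavat y corresponds to Ridil z word-initially before a back vowel.
mamora ~ mamura — Bavat o corresponds to Ridil u after a consonant, before r.
vozita ~ vuzeta, yosada ~ zusada — Bavat o corresponds to Ridil u after a consonant, before a consonant other than r, m, n, p, b, f, v.
Applying these to Bavat 'yorasot':
  yorasot → zorasot   (y→z word-initially before a back vowel)
  zorasot → zurasot   (o→u after a consonant, before r)
  zurasot → zurasut   (o→u after a consonant, before a consonant other than r, m, n, p, b, f, v)
So the Ridil cognate is 'zurasut'.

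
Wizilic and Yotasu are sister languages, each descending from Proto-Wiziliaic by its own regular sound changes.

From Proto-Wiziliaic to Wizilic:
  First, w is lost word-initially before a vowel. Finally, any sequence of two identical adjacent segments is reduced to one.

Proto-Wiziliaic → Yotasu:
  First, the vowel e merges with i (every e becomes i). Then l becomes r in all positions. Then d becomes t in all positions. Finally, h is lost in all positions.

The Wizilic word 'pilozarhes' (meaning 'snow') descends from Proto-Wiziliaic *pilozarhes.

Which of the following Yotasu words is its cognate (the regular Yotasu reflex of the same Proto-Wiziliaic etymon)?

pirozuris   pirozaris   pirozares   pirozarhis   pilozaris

Yotasu: *pilozarhes
  pilozarhes → pilozarhis   [vowel merger]
  pilozarhis → pirozarhis   [unconditioned shift]
  pirozarhis (rule 3 does not apply)
  pirozarhis → pirozaris   [h-loss]
  giving Yotasu pirozaris.
Only 'pirozaris' matches the regular Yotasu development of *pilozarhes.

pirozaris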